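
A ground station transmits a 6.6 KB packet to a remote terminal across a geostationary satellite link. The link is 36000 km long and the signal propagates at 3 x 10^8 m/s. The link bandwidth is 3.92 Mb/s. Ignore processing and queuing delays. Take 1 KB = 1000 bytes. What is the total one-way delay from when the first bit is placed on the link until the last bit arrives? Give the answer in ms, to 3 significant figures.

133 ms

L = 52800 bits.
Transmission delay = L/R = 52800 / 3920000 = 13.4694 ms.
Propagation delay = d/s = 36000000 m / 300000000 m/s = 120 ms.
Total = 133 ms.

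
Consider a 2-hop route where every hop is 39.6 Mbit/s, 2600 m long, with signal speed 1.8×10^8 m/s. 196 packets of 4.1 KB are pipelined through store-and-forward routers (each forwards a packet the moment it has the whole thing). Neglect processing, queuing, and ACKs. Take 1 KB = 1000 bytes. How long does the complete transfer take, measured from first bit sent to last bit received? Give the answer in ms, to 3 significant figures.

Per-hop transmission t_tx = L/R = 32800/39600000 = 0.828283 ms.
Per-hop propagation t_prop = 2600/180000000 = 0.0144444 ms.
Pipeline fill: first packet needs 2·t_tx to clear all hops; remaining 195 packets each add one t_tx.
Total = (2+196-1)·t_tx + 2·t_prop = 197·0.828283 + 2·0.0144444 = 163 ms.

163 ms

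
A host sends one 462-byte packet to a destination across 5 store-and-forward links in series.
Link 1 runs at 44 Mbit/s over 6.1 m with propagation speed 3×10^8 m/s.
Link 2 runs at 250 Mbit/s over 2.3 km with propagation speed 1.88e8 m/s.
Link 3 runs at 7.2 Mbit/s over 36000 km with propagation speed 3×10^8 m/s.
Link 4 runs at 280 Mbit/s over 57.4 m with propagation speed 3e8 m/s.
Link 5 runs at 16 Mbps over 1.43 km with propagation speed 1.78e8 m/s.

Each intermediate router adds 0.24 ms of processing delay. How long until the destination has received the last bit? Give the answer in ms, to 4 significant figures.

L = 462 × 8 = 3696 bits.
Transmission delays (L/R per hop): 0.084, 0.014784, 0.513333, 0.0132, 0.231 ms; sum = 0.856317 ms.
Propagation delays (d/s per hop): 2.03333e-05, 0.012234, 120, 0.000191333, 0.00803371 ms; sum = 120.02 ms.
Processing at 4 router(s): 4 × 0.24 ms = 0.96 ms.
End-to-end = 121.8 ms.

121.8 ms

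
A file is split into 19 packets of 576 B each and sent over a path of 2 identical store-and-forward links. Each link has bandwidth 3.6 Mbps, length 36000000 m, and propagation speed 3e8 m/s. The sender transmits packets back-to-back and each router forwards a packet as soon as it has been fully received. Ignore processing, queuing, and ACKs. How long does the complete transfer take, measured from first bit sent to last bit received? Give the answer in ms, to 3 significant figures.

Per-hop transmission t_tx = L/R = 4608/3600000 = 1.28 ms.
Per-hop propagation t_prop = 36000000/300000000 = 120 ms.
Pipeline fill: first packet needs 2·t_tx to clear all hops; remaining 18 packets each add one t_tx.
Total = (2+19-1)·t_tx + 2·t_prop = 20·1.28 + 2·120 = 266 ms.

266 ms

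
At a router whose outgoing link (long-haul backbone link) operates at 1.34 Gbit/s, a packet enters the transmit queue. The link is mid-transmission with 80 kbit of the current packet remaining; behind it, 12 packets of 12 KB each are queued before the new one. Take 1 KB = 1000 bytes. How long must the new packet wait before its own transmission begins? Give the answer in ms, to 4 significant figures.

0.9194 ms

Each queued packet: L/R = 96000/1340000000 = 0.0716418 ms.
12 queued → 0.859701 ms.
Plus remaining 80000 bits of current packet: 0.0597015 ms.
Queuing delay = 0.9194 ms.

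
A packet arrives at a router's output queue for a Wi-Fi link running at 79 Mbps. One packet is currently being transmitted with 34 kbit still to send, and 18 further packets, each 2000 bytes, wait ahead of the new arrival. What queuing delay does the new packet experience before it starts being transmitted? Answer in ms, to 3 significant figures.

Each queued packet: L/R = 16000/79000000 = 0.202532 ms.
18 queued → 3.64557 ms.
Plus remaining 34000 bits of current packet: 0.43038 ms.
Queuing delay = 4.08 ms.

4.08 ms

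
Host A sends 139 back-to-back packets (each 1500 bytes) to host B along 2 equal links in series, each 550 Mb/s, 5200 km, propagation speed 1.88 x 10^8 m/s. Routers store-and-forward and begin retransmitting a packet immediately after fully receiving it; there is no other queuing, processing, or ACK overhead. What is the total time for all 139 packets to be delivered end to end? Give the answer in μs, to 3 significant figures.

Per-hop transmission t_tx = L/R = 12000/550000000 = 21.8182 μs.
Per-hop propagation t_prop = 5200000/188000000 = 27659.6 μs.
Pipeline fill: first packet needs 2·t_tx to clear all hops; remaining 138 packets each add one t_tx.
Total = (2+139-1)·t_tx + 2·t_prop = 140·21.8182 + 2·27659.6 = 58400 μs.

58400 μs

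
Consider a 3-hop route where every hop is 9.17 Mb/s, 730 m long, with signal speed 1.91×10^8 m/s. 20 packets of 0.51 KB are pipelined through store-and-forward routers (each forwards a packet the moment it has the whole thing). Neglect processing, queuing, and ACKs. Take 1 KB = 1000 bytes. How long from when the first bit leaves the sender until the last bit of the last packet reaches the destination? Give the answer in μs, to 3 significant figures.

9800 μs

Per-hop transmission t_tx = L/R = 4080/9170000 = 444.929 μs.
Per-hop propagation t_prop = 730/191000000 = 3.82199 μs.
Pipeline fill: first packet needs 3·t_tx to clear all hops; remaining 19 packets each add one t_tx.
Total = (3+20-1)·t_tx + 3·t_prop = 22·444.929 + 3·3.82199 = 9800 μs.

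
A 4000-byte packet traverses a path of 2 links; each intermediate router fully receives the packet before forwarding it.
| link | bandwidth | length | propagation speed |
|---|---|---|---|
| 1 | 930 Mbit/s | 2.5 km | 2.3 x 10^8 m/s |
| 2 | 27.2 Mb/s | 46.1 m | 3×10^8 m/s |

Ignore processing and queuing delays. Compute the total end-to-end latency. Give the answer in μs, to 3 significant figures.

1220 μs

L = 4000 × 8 = 32000 bits.
Transmission delays (L/R per hop): 34.4086, 1176.47 μs; sum = 1210.88 μs.
Propagation delays (d/s per hop): 10.8696, 0.153667 μs; sum = 11.0232 μs.
End-to-end = 1220 μs.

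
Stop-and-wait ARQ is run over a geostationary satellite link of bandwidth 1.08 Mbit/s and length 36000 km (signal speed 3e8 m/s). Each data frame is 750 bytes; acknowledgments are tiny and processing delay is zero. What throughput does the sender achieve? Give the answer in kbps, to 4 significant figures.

24.43 kbps

t_tx = L/R = 6000/1080000 = 0.00555556 s.
t_prop = 36000000/300000000 = 0.12 s; RTT = 0.24 s.
Cycle = t_tx + RTT = 0.245556 s.
Throughput = L / cycle = 6000 / 0.245556 = 24.43 kbps.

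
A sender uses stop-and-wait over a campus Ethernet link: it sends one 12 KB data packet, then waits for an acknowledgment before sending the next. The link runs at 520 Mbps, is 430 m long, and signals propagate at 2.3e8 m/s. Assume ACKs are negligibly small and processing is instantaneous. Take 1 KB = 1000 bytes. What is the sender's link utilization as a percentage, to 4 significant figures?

t_tx = L/R = 96000/520000000 = 0.000184615 s.
t_prop = 430/2.3e+08 = 1.86957e-06 s; RTT = 3.73913e-06 s.
Cycle = t_tx + RTT = 0.000188355 s.
Utilization = t_tx / cycle = 0.000184615/0.000188355 = 98.01 %.

98.01 %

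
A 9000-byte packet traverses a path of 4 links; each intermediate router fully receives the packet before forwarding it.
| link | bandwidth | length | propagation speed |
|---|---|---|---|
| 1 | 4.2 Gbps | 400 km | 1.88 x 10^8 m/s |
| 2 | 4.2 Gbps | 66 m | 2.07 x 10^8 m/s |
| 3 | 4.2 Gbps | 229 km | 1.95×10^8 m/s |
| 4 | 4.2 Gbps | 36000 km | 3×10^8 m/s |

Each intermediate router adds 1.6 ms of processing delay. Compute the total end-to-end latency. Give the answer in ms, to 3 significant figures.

128 ms

L = 9000 × 8 = 72000 bits.
Transmission delay per hop = L/R = 72000/4200000000 = 0.0171429 ms; 4 hops → 0.0685714 ms.
Propagation delays (d/s per hop): 2.12766, 0.000318841, 1.17436, 120 ms; sum = 123.302 ms.
Processing at 3 router(s): 3 × 1.6 ms = 4.8 ms.
End-to-end = 128 ms.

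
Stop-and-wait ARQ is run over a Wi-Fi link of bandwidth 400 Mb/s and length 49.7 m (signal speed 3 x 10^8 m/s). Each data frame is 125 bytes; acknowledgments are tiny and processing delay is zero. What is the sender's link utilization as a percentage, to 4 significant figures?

t_tx = L/R = 1000/400000000 = 2.5e-06 s.
t_prop = 49.7/300000000 = 1.65667e-07 s; RTT = 3.31333e-07 s.
Cycle = t_tx + RTT = 2.83133e-06 s.
Utilization = t_tx / cycle = 2.5e-06/2.83133e-06 = 88.30 %.

88.30 %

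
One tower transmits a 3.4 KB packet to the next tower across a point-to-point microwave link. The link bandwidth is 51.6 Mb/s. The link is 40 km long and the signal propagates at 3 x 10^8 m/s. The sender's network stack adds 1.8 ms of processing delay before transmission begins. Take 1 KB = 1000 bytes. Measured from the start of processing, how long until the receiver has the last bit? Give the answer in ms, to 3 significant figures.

L = 27200 bits.
Transmission delay = L/R = 27200 / 51600000 = 0.527132 ms.
Propagation delay = d/s = 40000 m / 300000000 m/s = 0.133333 ms.
Plus processing delay 1.8 ms = 1.8 ms.
Total = 2.46 ms.

2.46 ms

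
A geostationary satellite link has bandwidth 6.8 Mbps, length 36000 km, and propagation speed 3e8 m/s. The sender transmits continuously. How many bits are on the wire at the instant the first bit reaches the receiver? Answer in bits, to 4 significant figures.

816000 bits

Propagation delay = 36000000 / 300000000 = 0.12 s.
BDP = R × t_prop = 6800000 × 0.12 = 816000 bits.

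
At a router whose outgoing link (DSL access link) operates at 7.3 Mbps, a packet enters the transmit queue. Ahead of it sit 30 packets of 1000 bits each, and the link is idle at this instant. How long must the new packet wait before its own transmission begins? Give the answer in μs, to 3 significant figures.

4110 μs

Each queued packet: L/R = 1000/7300000 = 136.986 μs.
30 queued → 4109.59 μs.
Queuing delay = 4110 μs.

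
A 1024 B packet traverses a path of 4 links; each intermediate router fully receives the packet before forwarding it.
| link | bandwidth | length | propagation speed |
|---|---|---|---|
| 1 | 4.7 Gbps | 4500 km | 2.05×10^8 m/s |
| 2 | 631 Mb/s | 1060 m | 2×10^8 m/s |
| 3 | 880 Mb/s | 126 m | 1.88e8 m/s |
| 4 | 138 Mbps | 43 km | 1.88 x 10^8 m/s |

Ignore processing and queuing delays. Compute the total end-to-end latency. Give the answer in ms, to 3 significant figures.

22.3 ms

L = 1024 × 8 = 8192 bits.
Transmission delays (L/R per hop): 0.00174298, 0.0129826, 0.00930909, 0.0593623 ms; sum = 0.083397 ms.
Propagation delays (d/s per hop): 21.9512, 0.0053, 0.000670213, 0.228723 ms; sum = 22.1859 ms.
End-to-end = 22.3 ms.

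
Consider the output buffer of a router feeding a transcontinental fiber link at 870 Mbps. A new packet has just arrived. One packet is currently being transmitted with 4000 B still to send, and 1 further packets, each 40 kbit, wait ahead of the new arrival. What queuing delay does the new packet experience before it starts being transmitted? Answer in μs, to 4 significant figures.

Each queued packet: L/R = 40000/870000000 = 45.977 μs.
1 queued → 45.977 μs.
Plus remaining 32000 bits of current packet: 36.7816 μs.
Queuing delay = 82.76 μs.

82.76 μs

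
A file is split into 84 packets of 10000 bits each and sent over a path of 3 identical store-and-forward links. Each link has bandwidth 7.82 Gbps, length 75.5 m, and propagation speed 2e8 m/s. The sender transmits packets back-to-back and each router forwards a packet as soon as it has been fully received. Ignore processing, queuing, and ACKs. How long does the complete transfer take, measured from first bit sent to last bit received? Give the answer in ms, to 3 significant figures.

Per-hop transmission t_tx = L/R = 10000/7820000000 = 0.00127877 ms.
Per-hop propagation t_prop = 75.5/200000000 = 0.0003775 ms.
Pipeline fill: first packet needs 3·t_tx to clear all hops; remaining 83 packets each add one t_tx.
Total = (3+84-1)·t_tx + 3·t_prop = 86·0.00127877 + 3·0.0003775 = 0.111 ms.

0.111 ms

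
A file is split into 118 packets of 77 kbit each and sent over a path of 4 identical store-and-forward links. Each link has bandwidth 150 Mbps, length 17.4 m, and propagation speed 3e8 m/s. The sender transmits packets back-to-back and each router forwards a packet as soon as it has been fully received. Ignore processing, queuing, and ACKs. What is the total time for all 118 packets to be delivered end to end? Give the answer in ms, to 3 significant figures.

Per-hop transmission t_tx = L/R = 77000/150000000 = 0.513333 ms.
Per-hop propagation t_prop = 17.4/300000000 = 5.8e-05 ms.
Pipeline fill: first packet needs 4·t_tx to clear all hops; remaining 117 packets each add one t_tx.
Total = (4+118-1)·t_tx + 4·t_prop = 121·0.513333 + 4·5.8e-05 = 62.1 ms.

62.1 ms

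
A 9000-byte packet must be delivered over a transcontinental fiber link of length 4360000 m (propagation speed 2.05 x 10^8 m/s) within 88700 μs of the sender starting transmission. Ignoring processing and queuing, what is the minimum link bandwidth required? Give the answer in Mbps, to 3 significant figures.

L = 72000 bits.
Propagation delay = 4360000 / 2.05e+08 = 21268.3 μs.
Transmission budget = 88700 − 21268.3 = 67431.7 μs.
R ≥ L / t_tx = 72000 bits / 0.0674317 s = 1.07 Mbps.

1.07 Mbps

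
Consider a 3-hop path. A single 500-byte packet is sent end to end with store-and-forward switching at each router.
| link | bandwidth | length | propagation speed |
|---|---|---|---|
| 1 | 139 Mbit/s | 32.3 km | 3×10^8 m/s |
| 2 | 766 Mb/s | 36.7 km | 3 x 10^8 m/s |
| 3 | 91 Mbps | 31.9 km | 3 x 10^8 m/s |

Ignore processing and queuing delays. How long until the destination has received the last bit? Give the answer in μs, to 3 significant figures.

414 μs

L = 500 × 8 = 4000 bits.
Transmission delays (L/R per hop): 28.777, 5.22193, 43.956 μs; sum = 77.955 μs.
Propagation delays (d/s per hop): 107.667, 122.333, 106.333 μs; sum = 336.333 μs.
End-to-end = 414 μs.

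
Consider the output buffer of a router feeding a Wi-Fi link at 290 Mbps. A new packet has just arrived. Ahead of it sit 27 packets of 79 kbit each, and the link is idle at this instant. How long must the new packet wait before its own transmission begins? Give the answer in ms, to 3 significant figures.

7.36 ms

Each queued packet: L/R = 79000/290000000 = 0.272414 ms.
27 queued → 7.35517 ms.
Queuing delay = 7.36 ms.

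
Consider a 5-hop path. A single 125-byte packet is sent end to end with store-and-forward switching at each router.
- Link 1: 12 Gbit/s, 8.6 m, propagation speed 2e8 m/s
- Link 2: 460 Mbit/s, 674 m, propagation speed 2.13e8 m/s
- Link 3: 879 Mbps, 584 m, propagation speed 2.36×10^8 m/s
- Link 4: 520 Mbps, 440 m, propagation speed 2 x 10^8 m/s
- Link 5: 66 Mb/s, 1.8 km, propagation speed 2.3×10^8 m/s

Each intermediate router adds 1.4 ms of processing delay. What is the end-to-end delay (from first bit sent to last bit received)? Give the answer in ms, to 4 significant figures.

5.636 ms

L = 125 × 8 = 1000 bits.
Transmission delays (L/R per hop): 8.33333e-05, 0.00217391, 0.00113766, 0.00192308, 0.0151515 ms; sum = 0.0204695 ms.
Propagation delays (d/s per hop): 4.3e-05, 0.00316432, 0.00247458, 0.0022, 0.00782609 ms; sum = 0.015708 ms.
Processing at 4 router(s): 4 × 1.4 ms = 5.6 ms.
End-to-end = 5.636 ms.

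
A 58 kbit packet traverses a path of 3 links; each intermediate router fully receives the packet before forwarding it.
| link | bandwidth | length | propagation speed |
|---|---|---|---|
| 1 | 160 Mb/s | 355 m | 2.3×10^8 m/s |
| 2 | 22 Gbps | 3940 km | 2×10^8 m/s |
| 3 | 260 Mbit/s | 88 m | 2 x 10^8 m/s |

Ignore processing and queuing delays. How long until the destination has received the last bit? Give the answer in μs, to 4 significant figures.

L = 58000 bits.
Transmission delays (L/R per hop): 362.5, 2.63636, 223.077 μs; sum = 588.213 μs.
Propagation delays (d/s per hop): 1.54348, 19700, 0.44 μs; sum = 19702 μs.
End-to-end = 20290 μs.

20290 μs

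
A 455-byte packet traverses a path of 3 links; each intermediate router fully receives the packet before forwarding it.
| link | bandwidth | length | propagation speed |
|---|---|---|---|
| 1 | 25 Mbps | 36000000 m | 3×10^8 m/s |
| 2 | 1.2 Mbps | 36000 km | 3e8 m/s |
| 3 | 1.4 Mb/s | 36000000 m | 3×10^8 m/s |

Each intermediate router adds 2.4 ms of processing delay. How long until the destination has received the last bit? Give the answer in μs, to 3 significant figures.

371000 μs

L = 455 × 8 = 3640 bits.
Transmission delays (L/R per hop): 145.6, 3033.33, 2600 μs; sum = 5778.93 μs.
Propagation delays (d/s per hop): 120000, 120000, 120000 μs; sum = 360000 μs.
Processing at 2 router(s): 2 × 2.4 ms = 4800 μs.
End-to-end = 371000 μs.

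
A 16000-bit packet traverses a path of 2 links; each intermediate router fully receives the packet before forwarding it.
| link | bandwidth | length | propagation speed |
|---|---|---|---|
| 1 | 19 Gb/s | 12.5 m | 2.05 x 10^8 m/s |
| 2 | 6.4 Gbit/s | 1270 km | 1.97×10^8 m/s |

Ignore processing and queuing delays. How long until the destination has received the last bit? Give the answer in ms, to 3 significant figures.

Transmission delays (L/R per hop): 0.000842105, 0.0025 ms; sum = 0.00334211 ms.
Propagation delays (d/s per hop): 6.09756e-05, 6.4467 ms; sum = 6.44676 ms.
End-to-end = 6.45 ms.

6.45 ms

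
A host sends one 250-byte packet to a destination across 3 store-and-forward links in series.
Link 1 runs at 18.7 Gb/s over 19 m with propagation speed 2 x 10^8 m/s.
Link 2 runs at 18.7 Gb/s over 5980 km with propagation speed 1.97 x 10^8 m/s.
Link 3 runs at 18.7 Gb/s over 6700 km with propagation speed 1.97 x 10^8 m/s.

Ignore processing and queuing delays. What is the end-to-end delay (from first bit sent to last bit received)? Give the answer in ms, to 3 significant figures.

64.4 ms

L = 250 × 8 = 2000 bits.
Transmission delay per hop = L/R = 2000/18700000000 = 0.000106952 ms; 3 hops → 0.000320856 ms.
Propagation delays (d/s per hop): 9.5e-05, 30.3553, 34.0102 ms; sum = 64.3656 ms.
End-to-end = 64.4 ms.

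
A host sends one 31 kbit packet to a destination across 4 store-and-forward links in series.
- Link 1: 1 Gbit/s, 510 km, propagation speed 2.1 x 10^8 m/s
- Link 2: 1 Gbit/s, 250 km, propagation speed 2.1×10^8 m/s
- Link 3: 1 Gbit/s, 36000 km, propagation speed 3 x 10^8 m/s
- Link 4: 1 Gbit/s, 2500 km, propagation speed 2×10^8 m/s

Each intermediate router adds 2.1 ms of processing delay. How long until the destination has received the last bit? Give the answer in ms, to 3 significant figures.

L = 31000 bits.
Transmission delay per hop = L/R = 31000/1000000000 = 0.031 ms; 4 hops → 0.124 ms.
Propagation delays (d/s per hop): 2.42857, 1.19048, 120, 12.5 ms; sum = 136.119 ms.
Processing at 3 router(s): 3 × 2.1 ms = 6.3 ms.
End-to-end = 143 ms.

143 ms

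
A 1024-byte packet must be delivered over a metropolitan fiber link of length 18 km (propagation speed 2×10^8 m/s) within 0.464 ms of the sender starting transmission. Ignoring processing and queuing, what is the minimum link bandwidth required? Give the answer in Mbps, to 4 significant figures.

L = 8192 bits.
Propagation delay = 18000 / 200000000 = 0.09 ms.
Transmission budget = 0.464 − 0.09 = 0.374 ms.
R ≥ L / t_tx = 8192 bits / 0.000374 s = 21.90 Mbps.

21.90 Mbps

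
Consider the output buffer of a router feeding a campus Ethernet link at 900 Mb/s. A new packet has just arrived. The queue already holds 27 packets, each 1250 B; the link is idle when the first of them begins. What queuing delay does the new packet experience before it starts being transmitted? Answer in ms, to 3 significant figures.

0.300 ms

Each queued packet: L/R = 10000/900000000 = 0.0111111 ms.
27 queued → 0.3 ms.
Queuing delay = 0.300 ms.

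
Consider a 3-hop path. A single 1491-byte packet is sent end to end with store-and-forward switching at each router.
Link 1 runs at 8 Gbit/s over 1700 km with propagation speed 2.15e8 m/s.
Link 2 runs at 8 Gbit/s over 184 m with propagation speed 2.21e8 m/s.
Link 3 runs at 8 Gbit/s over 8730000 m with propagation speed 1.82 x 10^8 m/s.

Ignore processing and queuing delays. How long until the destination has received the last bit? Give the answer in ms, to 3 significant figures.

55.9 ms

L = 1491 × 8 = 11928 bits.
Transmission delay per hop = L/R = 11928/8000000000 = 0.001491 ms; 3 hops → 0.004473 ms.
Propagation delays (d/s per hop): 7.90698, 0.000832579, 47.967 ms; sum = 55.8748 ms.
End-to-end = 55.9 ms.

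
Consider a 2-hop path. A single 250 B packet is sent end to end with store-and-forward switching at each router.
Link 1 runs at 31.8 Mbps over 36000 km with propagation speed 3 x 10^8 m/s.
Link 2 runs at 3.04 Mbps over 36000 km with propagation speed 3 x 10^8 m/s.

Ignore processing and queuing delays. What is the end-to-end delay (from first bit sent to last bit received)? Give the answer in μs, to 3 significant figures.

L = 250 × 8 = 2000 bits.
Transmission delays (L/R per hop): 62.8931, 657.895 μs; sum = 720.788 μs.
Propagation delays (d/s per hop): 120000, 120000 μs; sum = 240000 μs.
End-to-end = 241000 μs.

241000 μs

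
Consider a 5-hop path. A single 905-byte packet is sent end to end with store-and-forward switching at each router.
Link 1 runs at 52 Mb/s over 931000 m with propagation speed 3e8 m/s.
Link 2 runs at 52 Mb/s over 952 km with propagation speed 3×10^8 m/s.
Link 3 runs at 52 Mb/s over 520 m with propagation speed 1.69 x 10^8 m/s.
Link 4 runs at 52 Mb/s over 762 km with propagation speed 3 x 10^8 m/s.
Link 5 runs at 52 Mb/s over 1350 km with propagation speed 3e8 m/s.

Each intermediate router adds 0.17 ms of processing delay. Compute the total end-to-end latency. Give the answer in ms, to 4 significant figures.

L = 905 × 8 = 7240 bits.
Transmission delay per hop = L/R = 7240/52000000 = 0.139231 ms; 5 hops → 0.696154 ms.
Propagation delays (d/s per hop): 3.10333, 3.17333, 0.00307692, 2.54, 4.5 ms; sum = 13.3197 ms.
Processing at 4 router(s): 4 × 0.17 ms = 0.68 ms.
End-to-end = 14.70 ms.

14.70 ms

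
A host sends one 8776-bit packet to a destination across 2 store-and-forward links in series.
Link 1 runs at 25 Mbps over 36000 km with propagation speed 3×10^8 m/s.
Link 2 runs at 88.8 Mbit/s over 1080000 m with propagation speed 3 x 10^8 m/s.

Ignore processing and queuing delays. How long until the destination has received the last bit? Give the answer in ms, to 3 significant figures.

Transmission delays (L/R per hop): 0.35104, 0.0988288 ms; sum = 0.449869 ms.
Propagation delays (d/s per hop): 120, 3.6 ms; sum = 123.6 ms.
End-to-end = 124 ms.

124 ms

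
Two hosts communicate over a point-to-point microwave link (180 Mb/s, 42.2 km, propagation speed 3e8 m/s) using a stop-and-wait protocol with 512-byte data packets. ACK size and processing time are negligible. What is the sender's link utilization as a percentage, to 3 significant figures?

7.48 %

t_tx = L/R = 4096/180000000 = 2.27556e-05 s.
t_prop = 42200/300000000 = 0.000140667 s; RTT = 0.000281333 s.
Cycle = t_tx + RTT = 0.000304089 s.
Utilization = t_tx / cycle = 2.27556e-05/0.000304089 = 7.48 %.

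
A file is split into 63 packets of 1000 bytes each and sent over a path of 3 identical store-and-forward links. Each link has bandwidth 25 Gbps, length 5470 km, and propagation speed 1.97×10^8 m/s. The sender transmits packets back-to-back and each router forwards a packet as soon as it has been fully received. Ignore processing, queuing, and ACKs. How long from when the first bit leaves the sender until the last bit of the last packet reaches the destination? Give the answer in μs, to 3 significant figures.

83300 μs

Per-hop transmission t_tx = L/R = 8000/25000000000 = 0.32 μs.
Per-hop propagation t_prop = 5470000/197000000 = 27766.5 μs.
Pipeline fill: first packet needs 3·t_tx to clear all hops; remaining 62 packets each add one t_tx.
Total = (3+63-1)·t_tx + 3·t_prop = 65·0.32 + 3·27766.5 = 83300 μs.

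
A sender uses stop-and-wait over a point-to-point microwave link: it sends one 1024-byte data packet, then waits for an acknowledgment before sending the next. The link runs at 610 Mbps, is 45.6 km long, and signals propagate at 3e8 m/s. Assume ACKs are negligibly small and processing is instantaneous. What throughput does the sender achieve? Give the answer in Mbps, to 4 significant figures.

t_tx = L/R = 8192/610000000 = 1.34295e-05 s.
t_prop = 45600/300000000 = 0.000152 s; RTT = 0.000304 s.
Cycle = t_tx + RTT = 0.00031743 s.
Throughput = L / cycle = 8192 / 0.00031743 = 25.81 Mbps.

25.81 Mbps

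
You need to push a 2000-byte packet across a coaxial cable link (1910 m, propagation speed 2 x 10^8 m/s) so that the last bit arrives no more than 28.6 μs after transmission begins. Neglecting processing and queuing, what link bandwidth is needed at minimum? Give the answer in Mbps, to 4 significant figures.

839.9 Mbps

L = 16000 bits.
Propagation delay = 1910 / 200000000 = 9.55 μs.
Transmission budget = 28.6 − 9.55 = 19.05 μs.
R ≥ L / t_tx = 16000 bits / 1.905e-05 s = 839.9 Mbps.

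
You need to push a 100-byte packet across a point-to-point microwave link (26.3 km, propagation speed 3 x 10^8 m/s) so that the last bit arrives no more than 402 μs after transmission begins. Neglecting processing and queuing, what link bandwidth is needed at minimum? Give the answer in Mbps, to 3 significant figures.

L = 800 bits.
Propagation delay = 26300 / 300000000 = 87.6667 μs.
Transmission budget = 402 − 87.6667 = 314.333 μs.
R ≥ L / t_tx = 800 bits / 0.000314333 s = 2.55 Mbps.

2.55 Mbps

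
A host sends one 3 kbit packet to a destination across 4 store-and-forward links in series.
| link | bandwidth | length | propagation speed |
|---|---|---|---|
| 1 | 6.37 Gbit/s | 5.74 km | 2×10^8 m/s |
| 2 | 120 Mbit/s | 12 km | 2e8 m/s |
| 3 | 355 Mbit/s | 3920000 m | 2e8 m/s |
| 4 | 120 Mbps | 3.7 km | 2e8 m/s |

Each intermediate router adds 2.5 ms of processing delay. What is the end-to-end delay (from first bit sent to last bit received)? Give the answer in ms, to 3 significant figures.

27.3 ms

L = 3000 bits.
Transmission delays (L/R per hop): 0.000470958, 0.025, 0.0084507, 0.025 ms; sum = 0.0589217 ms.
Propagation delays (d/s per hop): 0.0287, 0.06, 19.6, 0.0185 ms; sum = 19.7072 ms.
Processing at 3 router(s): 3 × 2.5 ms = 7.5 ms.
End-to-end = 27.3 ms.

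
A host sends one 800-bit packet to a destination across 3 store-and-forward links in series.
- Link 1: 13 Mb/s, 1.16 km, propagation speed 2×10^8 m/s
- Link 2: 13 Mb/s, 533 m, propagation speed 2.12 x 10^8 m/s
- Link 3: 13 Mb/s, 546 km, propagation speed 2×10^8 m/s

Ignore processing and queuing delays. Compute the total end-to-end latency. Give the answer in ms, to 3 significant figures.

2.92 ms

Transmission delay per hop = L/R = 800/13000000 = 0.0615385 ms; 3 hops → 0.184615 ms.
Propagation delays (d/s per hop): 0.0058, 0.00251415, 2.73 ms; sum = 2.73831 ms.
End-to-end = 2.92 ms.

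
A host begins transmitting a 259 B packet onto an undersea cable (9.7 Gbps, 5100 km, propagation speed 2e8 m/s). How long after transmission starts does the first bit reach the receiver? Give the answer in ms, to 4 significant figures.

25.50 ms

First bit experiences only propagation delay: d/s = 5100000/200000000 = 25.50 ms.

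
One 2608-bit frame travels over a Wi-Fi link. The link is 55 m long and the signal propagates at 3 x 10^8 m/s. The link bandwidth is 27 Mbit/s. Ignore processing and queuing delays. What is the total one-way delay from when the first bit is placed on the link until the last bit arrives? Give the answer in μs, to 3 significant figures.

Transmission delay = L/R = 2608 / 27000000 = 96.5926 μs.
Propagation delay = d/s = 55 m / 300000000 m/s = 0.183333 μs.
Total = 96.8 μs.

96.8 μs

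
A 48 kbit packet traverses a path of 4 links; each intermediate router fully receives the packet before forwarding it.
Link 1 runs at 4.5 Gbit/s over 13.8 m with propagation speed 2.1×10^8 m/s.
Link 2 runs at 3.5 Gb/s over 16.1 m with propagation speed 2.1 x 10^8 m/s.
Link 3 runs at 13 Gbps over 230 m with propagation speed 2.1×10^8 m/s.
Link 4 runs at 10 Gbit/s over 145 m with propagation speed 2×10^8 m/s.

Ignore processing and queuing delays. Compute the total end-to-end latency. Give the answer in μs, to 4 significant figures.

L = 48000 bits.
Transmission delays (L/R per hop): 10.6667, 13.7143, 3.69231, 4.8 μs; sum = 32.8733 μs.
Propagation delays (d/s per hop): 0.0657143, 0.0766667, 1.09524, 0.725 μs; sum = 1.96262 μs.
End-to-end = 34.84 μs.

34.84 μs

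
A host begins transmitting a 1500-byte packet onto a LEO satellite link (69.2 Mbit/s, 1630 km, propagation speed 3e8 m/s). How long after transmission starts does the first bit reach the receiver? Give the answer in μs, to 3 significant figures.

5430 μs

First bit experiences only propagation delay: d/s = 1630000/300000000 = 5430 μs.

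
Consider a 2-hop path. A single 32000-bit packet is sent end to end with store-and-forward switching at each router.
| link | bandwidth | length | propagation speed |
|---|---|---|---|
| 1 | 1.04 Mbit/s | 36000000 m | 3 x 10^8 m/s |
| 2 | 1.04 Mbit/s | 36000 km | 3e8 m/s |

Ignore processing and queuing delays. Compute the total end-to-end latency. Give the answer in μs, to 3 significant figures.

Transmission delay per hop = L/R = 32000/1040000 = 30769.2 μs; 2 hops → 61538.5 μs.
Propagation delays (d/s per hop): 120000, 120000 μs; sum = 240000 μs.
End-to-end = 302000 μs.

302000 μs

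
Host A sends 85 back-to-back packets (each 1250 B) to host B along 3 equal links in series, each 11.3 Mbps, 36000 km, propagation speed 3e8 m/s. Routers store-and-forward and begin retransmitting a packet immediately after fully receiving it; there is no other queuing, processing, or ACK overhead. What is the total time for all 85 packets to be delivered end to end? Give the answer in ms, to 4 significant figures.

Per-hop transmission t_tx = L/R = 10000/11300000 = 0.884956 ms.
Per-hop propagation t_prop = 36000000/300000000 = 120 ms.
Pipeline fill: first packet needs 3·t_tx to clear all hops; remaining 84 packets each add one t_tx.
Total = (3+85-1)·t_tx + 3·t_prop = 87·0.884956 + 3·120 = 437.0 ms.

437.0 ms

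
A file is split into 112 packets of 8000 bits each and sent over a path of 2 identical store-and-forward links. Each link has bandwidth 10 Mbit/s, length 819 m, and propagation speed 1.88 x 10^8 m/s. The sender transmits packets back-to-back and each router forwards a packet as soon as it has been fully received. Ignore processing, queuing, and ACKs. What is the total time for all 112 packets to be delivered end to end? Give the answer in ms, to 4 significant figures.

90.41 ms

Per-hop transmission t_tx = L/R = 8000/10000000 = 0.8 ms.
Per-hop propagation t_prop = 819/188000000 = 0.00435638 ms.
Pipeline fill: first packet needs 2·t_tx to clear all hops; remaining 111 packets each add one t_tx.
Total = (2+112-1)·t_tx + 2·t_prop = 113·0.8 + 2·0.00435638 = 90.41 ms.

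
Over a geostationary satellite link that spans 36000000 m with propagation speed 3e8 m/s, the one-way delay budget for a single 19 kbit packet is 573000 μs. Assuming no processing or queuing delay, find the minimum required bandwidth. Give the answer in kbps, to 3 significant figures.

Propagation delay = 36000000 / 300000000 = 120000 μs.
Transmission budget = 573000 − 120000 = 453000 μs.
R ≥ L / t_tx = 19000 bits / 0.453 s = 41.9 kbps.

41.9 kbps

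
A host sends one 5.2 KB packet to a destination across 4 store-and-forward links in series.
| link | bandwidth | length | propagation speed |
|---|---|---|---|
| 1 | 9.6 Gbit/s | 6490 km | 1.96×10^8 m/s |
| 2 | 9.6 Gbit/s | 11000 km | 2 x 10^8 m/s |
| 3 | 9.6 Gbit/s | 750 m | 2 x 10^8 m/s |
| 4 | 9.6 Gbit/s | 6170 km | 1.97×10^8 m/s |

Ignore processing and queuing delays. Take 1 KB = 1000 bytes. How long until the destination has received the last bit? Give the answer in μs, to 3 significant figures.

L = 41600 bits.
Transmission delay per hop = L/R = 41600/9600000000 = 4.33333 μs; 4 hops → 17.3333 μs.
Propagation delays (d/s per hop): 33112.2, 55000, 3.75, 31319.8 μs; sum = 119436 μs.
End-to-end = 119000 μs.

119000 μs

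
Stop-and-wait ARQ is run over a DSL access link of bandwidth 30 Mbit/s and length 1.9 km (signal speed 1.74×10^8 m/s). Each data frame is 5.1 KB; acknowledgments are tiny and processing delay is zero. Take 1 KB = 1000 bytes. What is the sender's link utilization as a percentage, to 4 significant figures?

t_tx = L/R = 40800/30000000 = 0.00136 s.
t_prop = 1900/174000000 = 1.09195e-05 s; RTT = 2.18391e-05 s.
Cycle = t_tx + RTT = 0.00138184 s.
Utilization = t_tx / cycle = 0.00136/0.00138184 = 98.42 %.

98.42 %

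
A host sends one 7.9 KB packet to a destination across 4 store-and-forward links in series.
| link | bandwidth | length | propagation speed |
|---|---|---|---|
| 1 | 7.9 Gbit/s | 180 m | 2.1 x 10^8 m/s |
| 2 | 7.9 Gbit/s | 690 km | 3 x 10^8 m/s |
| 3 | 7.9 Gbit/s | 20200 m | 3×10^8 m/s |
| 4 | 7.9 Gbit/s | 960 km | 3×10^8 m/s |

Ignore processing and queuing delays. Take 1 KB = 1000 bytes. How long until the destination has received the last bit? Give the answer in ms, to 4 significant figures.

5.600 ms

L = 63200 bits.
Transmission delay per hop = L/R = 63200/7900000000 = 0.008 ms; 4 hops → 0.032 ms.
Propagation delays (d/s per hop): 0.000857143, 2.3, 0.0673333, 3.2 ms; sum = 5.56819 ms.
End-to-end = 5.600 ms.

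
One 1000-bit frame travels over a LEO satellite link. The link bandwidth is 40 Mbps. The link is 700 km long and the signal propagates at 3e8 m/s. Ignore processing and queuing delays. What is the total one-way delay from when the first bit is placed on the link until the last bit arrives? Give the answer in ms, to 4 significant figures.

Transmission delay = L/R = 1000 / 40000000 = 0.025 ms.
Propagation delay = d/s = 700000 m / 300000000 m/s = 2.33333 ms.
Total = 2.358 ms.

2.358 ms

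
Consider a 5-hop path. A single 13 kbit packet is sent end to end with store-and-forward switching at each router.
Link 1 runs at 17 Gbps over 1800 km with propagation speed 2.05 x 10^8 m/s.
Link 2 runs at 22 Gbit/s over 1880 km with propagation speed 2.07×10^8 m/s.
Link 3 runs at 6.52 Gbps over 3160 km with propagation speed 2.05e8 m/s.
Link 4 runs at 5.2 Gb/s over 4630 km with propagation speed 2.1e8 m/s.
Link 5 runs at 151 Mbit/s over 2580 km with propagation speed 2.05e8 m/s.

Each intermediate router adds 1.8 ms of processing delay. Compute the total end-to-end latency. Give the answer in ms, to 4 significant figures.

L = 13000 bits.
Transmission delays (L/R per hop): 0.000764706, 0.000590909, 0.00199387, 0.0025, 0.0860927 ms; sum = 0.0919422 ms.
Propagation delays (d/s per hop): 8.78049, 9.08213, 15.4146, 22.0476, 12.5854 ms; sum = 67.9102 ms.
Processing at 4 router(s): 4 × 1.8 ms = 7.2 ms.
End-to-end = 75.20 ms.

75.20 ms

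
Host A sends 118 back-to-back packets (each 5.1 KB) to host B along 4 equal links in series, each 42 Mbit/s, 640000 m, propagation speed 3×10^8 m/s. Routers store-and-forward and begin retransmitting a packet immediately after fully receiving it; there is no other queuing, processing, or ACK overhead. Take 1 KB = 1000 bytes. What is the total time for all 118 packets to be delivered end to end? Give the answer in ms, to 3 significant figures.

Per-hop transmission t_tx = L/R = 40800/42000000 = 0.971429 ms.
Per-hop propagation t_prop = 640000/300000000 = 2.13333 ms.
Pipeline fill: first packet needs 4·t_tx to clear all hops; remaining 117 packets each add one t_tx.
Total = (4+118-1)·t_tx + 4·t_prop = 121·0.971429 + 4·2.13333 = 126 ms.

126 ms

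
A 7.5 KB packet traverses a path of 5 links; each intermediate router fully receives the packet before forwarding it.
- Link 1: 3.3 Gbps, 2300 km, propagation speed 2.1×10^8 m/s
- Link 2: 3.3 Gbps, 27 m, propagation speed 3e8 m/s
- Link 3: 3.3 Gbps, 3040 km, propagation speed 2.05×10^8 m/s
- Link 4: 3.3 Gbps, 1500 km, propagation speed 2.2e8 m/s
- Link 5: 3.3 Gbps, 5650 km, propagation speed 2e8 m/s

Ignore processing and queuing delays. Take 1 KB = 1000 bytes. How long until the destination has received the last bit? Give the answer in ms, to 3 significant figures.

60.9 ms

L = 60000 bits.
Transmission delay per hop = L/R = 60000/3300000000 = 0.0181818 ms; 5 hops → 0.0909091 ms.
Propagation delays (d/s per hop): 10.9524, 9e-05, 14.8293, 6.81818, 28.25 ms; sum = 60.8499 ms.
End-to-end = 60.9 ms.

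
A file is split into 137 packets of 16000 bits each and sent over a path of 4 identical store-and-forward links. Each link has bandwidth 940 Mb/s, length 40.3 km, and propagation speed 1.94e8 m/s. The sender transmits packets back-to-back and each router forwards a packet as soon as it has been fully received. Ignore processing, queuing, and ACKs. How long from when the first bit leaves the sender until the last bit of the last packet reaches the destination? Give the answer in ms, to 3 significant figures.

3.21 ms

Per-hop transmission t_tx = L/R = 16000/940000000 = 0.0170213 ms.
Per-hop propagation t_prop = 40300/194000000 = 0.207732 ms.
Pipeline fill: first packet needs 4·t_tx to clear all hops; remaining 136 packets each add one t_tx.
Total = (4+137-1)·t_tx + 4·t_prop = 140·0.0170213 + 4·0.207732 = 3.21 ms.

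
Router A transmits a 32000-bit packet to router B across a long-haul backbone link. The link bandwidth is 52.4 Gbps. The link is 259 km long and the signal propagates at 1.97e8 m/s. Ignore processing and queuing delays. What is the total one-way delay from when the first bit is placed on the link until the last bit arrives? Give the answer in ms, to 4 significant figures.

Transmission delay = L/R = 32000 / 52400000000 = 0.000610687 ms.
Propagation delay = d/s = 259000 m / 197000000 m/s = 1.31472 ms.
Total = 1.315 ms.

1.315 ms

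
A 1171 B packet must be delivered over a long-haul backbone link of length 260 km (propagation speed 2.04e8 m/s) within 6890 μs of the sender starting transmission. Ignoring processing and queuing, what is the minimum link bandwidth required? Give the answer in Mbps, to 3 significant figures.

1.67 Mbps

L = 9368 bits.
Propagation delay = 260000 / 204000000 = 1274.51 μs.
Transmission budget = 6890 − 1274.51 = 5615.49 μs.
R ≥ L / t_tx = 9368 bits / 0.00561549 s = 1.67 Mbps.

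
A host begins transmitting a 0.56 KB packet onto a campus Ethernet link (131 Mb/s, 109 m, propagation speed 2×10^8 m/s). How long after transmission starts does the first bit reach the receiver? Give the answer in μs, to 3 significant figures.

First bit experiences only propagation delay: d/s = 109/200000000 = 0.545 μs.

0.545 μs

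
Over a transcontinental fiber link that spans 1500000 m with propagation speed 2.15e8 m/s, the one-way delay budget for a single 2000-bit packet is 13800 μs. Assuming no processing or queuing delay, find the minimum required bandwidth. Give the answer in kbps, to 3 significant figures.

Propagation delay = 1500000 / 215000000 = 6976.74 μs.
Transmission budget = 13800 − 6976.74 = 6823.26 μs.
R ≥ L / t_tx = 2000 bits / 0.00682326 s = 293 kbps.

293 kbps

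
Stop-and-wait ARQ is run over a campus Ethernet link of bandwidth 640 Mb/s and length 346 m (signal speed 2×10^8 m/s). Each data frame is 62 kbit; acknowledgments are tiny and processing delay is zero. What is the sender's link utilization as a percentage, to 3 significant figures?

t_tx = L/R = 62000/640000000 = 9.6875e-05 s.
t_prop = 346/200000000 = 1.73e-06 s; RTT = 3.46e-06 s.
Cycle = t_tx + RTT = 0.000100335 s.
Utilization = t_tx / cycle = 9.6875e-05/0.000100335 = 96.6 %.

96.6 %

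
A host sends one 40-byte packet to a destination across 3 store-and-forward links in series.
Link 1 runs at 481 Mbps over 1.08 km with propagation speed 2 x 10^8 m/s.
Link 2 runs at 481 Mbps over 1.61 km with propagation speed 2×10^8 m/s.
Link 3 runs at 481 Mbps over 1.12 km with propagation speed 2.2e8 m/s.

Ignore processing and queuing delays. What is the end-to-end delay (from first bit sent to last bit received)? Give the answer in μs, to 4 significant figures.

20.54 μs

L = 40 × 8 = 320 bits.
Transmission delay per hop = L/R = 320/481000000 = 0.665281 μs; 3 hops → 1.99584 μs.
Propagation delays (d/s per hop): 5.4, 8.05, 5.09091 μs; sum = 18.5409 μs.
End-to-end = 20.54 μs.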